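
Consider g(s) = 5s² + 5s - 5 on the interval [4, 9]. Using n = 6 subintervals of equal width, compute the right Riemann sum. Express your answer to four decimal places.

Δs = (9 − 4)/6 = 5/6.
Right endpoints: 29/6, 17/3, 6.5, 22/3, 49/6, 9.
g(29/6) = 4895/36, g(17/3) = 1655/9, g(6.5) = 238.75, g(22/3) = 2705/9, g(49/6) = 13295/36, g(9) = 445.
Sum = Δs · [g(29/6) + g(17/3) + g(6.5) + ...].
Sum ≈ 1394.5602.

1394.5602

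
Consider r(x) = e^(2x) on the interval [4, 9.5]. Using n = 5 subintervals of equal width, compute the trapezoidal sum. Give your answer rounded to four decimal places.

122628039.9281

Δx = (9.5 − 4)/5 = 1.1.
r(4) ≈ 2980.9580, r(5.1) ≈ 26903.1861, r(6.2) ≈ 242801.6175, r(7.3) ≈ 2191287.8756, r(8.4) ≈ 19776402.6585, r(9.5) ≈ 178482300.9632.
T_5 = (Δx/2)·[r(x_0) + 2r(x_1) + ... + 2r(x_{4}) + r(x_5)].
Sum ≈ 122628039.9281.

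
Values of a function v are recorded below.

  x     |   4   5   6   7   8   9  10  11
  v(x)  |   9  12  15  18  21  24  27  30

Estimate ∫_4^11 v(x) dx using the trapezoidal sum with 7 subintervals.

136.5

Δx = 1.
T_7 = (1/2)·[9 + 2·12 + 2·15 + 2·18 + 2·21 + 2·24 + 2·27 + 30] = 136.5.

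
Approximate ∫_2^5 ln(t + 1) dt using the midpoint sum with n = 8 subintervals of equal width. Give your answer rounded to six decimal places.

4.455695

Δt = (5 − 2)/8 = 0.375.
Midpoints: 2.1875, 2.5625, 2.9375, 3.3125, 3.6875, 4.0625, 4.4375, 4.8125.
f(2.1875) ≈ 1.159237, f(2.5625) ≈ 1.270463, f(2.9375) ≈ 1.370546, f(3.3125) ≈ 1.461518, f(3.6875) ≈ 1.544899, f(4.0625) ≈ 1.621860, f(4.4375) ≈ 1.693319, f(4.8125) ≈ 1.760011.
Sum = Δt · [f(2.1875) + f(2.5625) + f(2.9375) + ...].
Sum ≈ 4.455695.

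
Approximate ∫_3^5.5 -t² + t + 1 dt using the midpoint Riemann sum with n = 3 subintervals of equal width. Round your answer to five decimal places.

-33.18866

Δt = (5.5 − 3)/3 = 5/6.
Midpoints: 41/12, 4.25, 61/12.
f(41/12) = -1045/144, f(4.25) = -12.8125, f(61/12) = -2845/144.
Sum = Δt · [f(41/12) + f(4.25) + f(61/12)].
Sum ≈ -33.18866.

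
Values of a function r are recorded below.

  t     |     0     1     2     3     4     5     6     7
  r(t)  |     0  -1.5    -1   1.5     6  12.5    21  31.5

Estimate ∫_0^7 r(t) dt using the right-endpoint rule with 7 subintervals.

70

Δt = 1.
Sum = 1·[(-1.5) + (-1) + 1.5 + 6 + 12.5 + 21 + 31.5] = 70.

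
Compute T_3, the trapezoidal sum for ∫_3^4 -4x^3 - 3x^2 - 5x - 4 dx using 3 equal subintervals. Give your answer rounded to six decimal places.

-234.333333

Δx = (4 − 3)/3 = 1/3.
f(3) = -154, f(10/3) = -5458/27, f(11/3) = -7016/27, f(4) = -328.
T_3 = (Δx/2)·[f(x_0) + 2f(x_1) + 2f(x_2) + f(x_3)].
Sum ≈ -234.333333.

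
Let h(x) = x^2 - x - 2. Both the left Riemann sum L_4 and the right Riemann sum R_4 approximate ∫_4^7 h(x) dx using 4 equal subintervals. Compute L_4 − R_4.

-22.5

L_4 = 59.53125.
R_4 = 82.03125.
L_4 − R_4 = -22.5.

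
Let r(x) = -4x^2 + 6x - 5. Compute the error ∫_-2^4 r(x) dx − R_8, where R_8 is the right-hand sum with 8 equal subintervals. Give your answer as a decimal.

6.75

Exact integral: ∫_-2^4 r(x) dx = -90.
R_8 = -96.75.
Error = -90 − (-96.75) = 6.75.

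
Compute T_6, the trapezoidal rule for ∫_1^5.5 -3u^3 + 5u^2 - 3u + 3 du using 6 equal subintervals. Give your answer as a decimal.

-450.52734375

Δu = (5.5 − 1)/6 = 0.75.
f(1) = 2, f(1.75) = -3.015625, f(2.5) = -20.125, f(3.25) = -56.921875, f(4) = -121, f(4.75) = -219.953125, f(5.5) = -361.375.
T_6 = (Δu/2)·[f(u_0) + 2f(u_1) + ... + 2f(u_{5}) + f(u_6)].
Sum = -450.52734375.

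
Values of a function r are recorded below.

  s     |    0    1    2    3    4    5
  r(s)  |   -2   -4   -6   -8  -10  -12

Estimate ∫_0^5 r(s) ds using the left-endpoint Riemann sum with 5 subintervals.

-30

Δs = 1.
Sum = 1·[(-2) + (-4) + (-6) + (-8) + (-10)] = -30.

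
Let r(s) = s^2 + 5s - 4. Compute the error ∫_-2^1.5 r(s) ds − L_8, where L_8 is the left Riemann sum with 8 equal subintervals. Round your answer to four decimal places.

Exact integral: ∫_-2^1.5 r(s) ds ≈ -14.583333.
L_8 ≈ -17.916992.
Error ≈ -14.583333 − (-17.916992) ≈ 3.3337.

3.3337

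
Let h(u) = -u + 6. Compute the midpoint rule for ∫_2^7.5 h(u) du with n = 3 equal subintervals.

6.875

Δu = (7.5 − 2)/3 = 11/6.
Midpoints: 35/12, 4.75, 79/12.
h(35/12) = 37/12, h(4.75) = 1.25, h(79/12) = -7/12.
Sum = Δu · [h(35/12) + h(4.75) + h(79/12)].
Sum = 6.875.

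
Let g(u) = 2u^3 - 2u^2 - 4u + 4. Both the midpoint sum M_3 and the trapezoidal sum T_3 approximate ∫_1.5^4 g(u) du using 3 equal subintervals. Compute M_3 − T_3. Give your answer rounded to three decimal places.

-6.293

M_3 ≈ 65.45428.
T_3 ≈ 71.74769.
M_3 − T_3 ≈ -6.293.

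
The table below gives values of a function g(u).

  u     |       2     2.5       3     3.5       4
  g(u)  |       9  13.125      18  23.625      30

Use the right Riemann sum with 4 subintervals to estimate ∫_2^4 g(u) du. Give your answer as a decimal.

42.375

Δu = 0.5.
Sum = 0.5·[13.125 + 18 + 23.625 + 30] = 42.375.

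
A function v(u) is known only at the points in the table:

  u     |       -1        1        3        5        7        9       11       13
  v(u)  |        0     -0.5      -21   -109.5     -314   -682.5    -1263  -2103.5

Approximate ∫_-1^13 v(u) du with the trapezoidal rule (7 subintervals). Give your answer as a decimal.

-6884.5

Δu = 2.
T_7 = (2/2)·[0 + 2·(-0.5) + 2·(-21) + 2·(-109.5) + 2·(-314) + 2·(-682.5) + 2·(-1263) + (-2103.5)] = -6884.5.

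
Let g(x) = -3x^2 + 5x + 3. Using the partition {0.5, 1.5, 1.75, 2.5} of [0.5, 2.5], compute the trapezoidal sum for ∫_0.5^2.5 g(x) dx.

Subinterval widths: 1, 0.25, 0.75.
g(0.5) = 4.75, g(1.5) = 3.75, g(1.75) = 2.5625, g(2.5) = -3.25.
On each subinterval the trapezoid contributes (Δx_i/2)·[g(x_{i-1}) + g(x_i)].
Sum = 4.78125.

4.78125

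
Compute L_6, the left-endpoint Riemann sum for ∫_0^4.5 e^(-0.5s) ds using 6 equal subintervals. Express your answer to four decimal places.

2.1456

Δs = (4.5 − 0)/6 = 0.75.
Left endpoints: 0, 0.75, 1.5, 2.25, 3, 3.75.
f(0) ≈ 1.0000, f(0.75) ≈ 0.6873, f(1.5) ≈ 0.4724, f(2.25) ≈ 0.3247, f(3) ≈ 0.2231, f(3.75) ≈ 0.1534.
Sum = Δs · [f(0) + f(0.75) + f(1.5) + ...].
Sum ≈ 2.1456.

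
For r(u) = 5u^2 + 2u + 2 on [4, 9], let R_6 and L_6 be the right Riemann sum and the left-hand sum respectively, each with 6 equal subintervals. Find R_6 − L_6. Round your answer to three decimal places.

279.167

R_6 ≈ 1325.81019.
L_6 ≈ 1046.64352.
R_6 − L_6 ≈ 279.167.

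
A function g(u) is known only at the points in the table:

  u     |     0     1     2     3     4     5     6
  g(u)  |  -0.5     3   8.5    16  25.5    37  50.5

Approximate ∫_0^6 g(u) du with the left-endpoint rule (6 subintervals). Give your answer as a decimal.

89.5

Δu = 1.
Sum = 1·[(-0.5) + 3 + 8.5 + 16 + 25.5 + 37] = 89.5.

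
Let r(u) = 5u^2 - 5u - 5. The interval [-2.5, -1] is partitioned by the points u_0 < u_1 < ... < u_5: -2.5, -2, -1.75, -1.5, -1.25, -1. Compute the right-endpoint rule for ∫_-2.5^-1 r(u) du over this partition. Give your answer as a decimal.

24.21875

Subinterval widths: 0.5, 0.25, 0.25, 0.25, 0.25.
Right endpoints: -2, -1.75, -1.5, -1.25, -1.
r(-2) = 25, r(-1.75) = 19.0625, r(-1.5) = 13.75, r(-1.25) = 9.0625, r(-1) = 5.
Sum = Σ Δu_i · r(u_i).
Sum = 24.21875.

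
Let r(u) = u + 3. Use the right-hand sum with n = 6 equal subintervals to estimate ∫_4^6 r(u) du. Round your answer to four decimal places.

Δu = (6 − 4)/6 = 1/3.
Right endpoints: 13/3, 14/3, 5, 16/3, 17/3, 6.
r(13/3) = 22/3, r(14/3) = 23/3, r(5) = 8, r(16/3) = 25/3, r(17/3) = 26/3, r(6) = 9.
Sum = Δu · [r(13/3) + r(14/3) + r(5) + ...].
Sum ≈ 16.3333.

16.3333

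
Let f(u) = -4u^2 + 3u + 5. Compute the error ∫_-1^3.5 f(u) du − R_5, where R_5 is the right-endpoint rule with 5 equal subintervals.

16.605

Exact integral: ∫_-1^3.5 f(u) du = -19.125.
R_5 = -35.73.
Error = -19.125 − (-35.73) = 16.605.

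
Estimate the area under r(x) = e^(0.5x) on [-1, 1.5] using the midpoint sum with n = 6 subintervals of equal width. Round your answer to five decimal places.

3.01548

Δx = (1.5 − (-1))/6 = 5/12.
Midpoints: -19/24, -0.375, 1/24, 11/24, 0.875, 31/24.
r(-19/24) ≈ 0.67312, r(-0.375) ≈ 0.82903, r(1/24) ≈ 1.02105, r(11/24) ≈ 1.25755, r(0.875) ≈ 1.54883, r(31/24) ≈ 1.90758.
Sum = Δx · [r(-19/24) + r(-0.375) + r(1/24) + ...].
Sum ≈ 3.01548.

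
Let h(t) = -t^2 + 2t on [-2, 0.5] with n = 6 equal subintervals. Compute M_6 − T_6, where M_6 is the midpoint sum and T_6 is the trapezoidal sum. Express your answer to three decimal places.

M_6 ≈ -6.42216.
T_6 ≈ -6.53067.
M_6 − T_6 ≈ 0.109.

0.109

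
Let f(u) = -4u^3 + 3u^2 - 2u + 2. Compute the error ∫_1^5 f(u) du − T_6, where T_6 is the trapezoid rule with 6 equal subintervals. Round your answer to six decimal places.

9.777778

Exact integral: ∫_1^5 f(u) du = -516.
T_6 ≈ -525.77777778.
Error ≈ -516 − (-525.77777778) ≈ 9.777778.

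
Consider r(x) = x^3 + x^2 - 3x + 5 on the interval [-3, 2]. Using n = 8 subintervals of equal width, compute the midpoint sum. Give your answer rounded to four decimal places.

Δx = (2 − (-3))/8 = 0.625.
Midpoints: -2.6875, -2.0625, -1.4375, -0.8125, -0.1875, 0.4375, 1.0625, 1.6875.
r(-2.6875) = 3581/4096, r(-2.0625) = 27311/4096, r(-1.4375) = 34441/4096, r(-0.8125) = 30971/4096, r(-0.1875) = 22901/4096, r(0.4375) = 16231/4096, r(1.0625) = 16961/4096, r(1.6875) = 31091/4096.
Sum = Δx · [r(-2.6875) + r(-2.0625) + r(-1.4375) + ...].
Sum ≈ 27.9980.

27.9980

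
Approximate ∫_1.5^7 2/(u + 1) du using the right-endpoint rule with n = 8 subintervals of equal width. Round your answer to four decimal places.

2.1485

Δu = (7 − 1.5)/8 = 0.6875.
Right endpoints: 2.1875, 2.875, 3.5625, 4.25, 4.9375, 5.625, 6.3125, 7.
f(2.1875) = 32/51, f(2.875) = 16/31, f(3.5625) = 32/73, f(4.25) = 8/21, f(4.9375) = 32/95, f(5.625) = 16/53, f(6.3125) = 32/117, f(7) = 0.25.
Sum = Δu · [f(2.1875) + f(2.875) + f(3.5625) + ...].
Sum ≈ 2.1485.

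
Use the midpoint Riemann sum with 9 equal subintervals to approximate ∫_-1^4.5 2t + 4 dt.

41.25

Δt = (4.5 − (-1))/9 = 11/18.
Midpoints: -25/36, -1/12, 19/36, 41/36, 1.75, 85/36, 107/36, 43/12, 151/36.
f(-25/36) = 47/18, f(-1/12) = 23/6, f(19/36) = 91/18, f(41/36) = 113/18, f(1.75) = 7.5, f(85/36) = 157/18, f(107/36) = 179/18, f(43/12) = 67/6, f(151/36) = 223/18.
Sum = Δt · [f(-25/36) + f(-1/12) + f(19/36) + ...].
Sum = 41.25.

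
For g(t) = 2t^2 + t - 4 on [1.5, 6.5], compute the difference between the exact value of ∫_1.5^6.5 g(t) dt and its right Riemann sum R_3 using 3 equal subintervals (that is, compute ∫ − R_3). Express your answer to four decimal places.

-75.4630

Exact integral: ∫_1.5^6.5 g(t) dt ≈ 180.833333.
R_3 ≈ 256.296296.
Error ≈ 180.833333 − 256.296296 ≈ -75.4630.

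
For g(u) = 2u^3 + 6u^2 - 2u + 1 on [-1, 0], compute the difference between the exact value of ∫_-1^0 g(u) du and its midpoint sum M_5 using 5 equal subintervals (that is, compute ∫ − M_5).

Exact integral: ∫_-1^0 g(u) du = 3.5.
M_5 = 3.49.
Error = 3.5 − 3.49 = 0.01.

0.01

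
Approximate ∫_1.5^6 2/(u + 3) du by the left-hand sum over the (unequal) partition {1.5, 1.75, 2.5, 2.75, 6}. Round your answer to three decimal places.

1.648

Subinterval widths: 0.25, 0.75, 0.25, 3.25.
Left endpoints: 1.5, 1.75, 2.5, 2.75.
f(1.5) = 4/9, f(1.75) = 8/19, f(2.5) = 4/11, f(2.75) = 8/23.
Sum = Σ Δu_i · f(u_i).
Sum ≈ 1.648.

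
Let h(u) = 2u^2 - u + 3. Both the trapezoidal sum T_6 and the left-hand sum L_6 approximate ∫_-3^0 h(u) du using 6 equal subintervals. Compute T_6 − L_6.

T_6 = 31.75.
L_6 = 37.
T_6 − L_6 = -5.25.

-5.25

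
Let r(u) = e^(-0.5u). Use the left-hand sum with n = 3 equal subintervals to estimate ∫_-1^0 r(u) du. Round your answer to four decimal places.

Δu = (0 − (-1))/3 = 1/3.
Left endpoints: -1, -2/3, -1/3.
r(-1) ≈ 1.6487, r(-2/3) ≈ 1.3956, r(-1/3) ≈ 1.1814.
Sum = Δu · [r(-1) + r(-2/3) + r(-1/3)].
Sum ≈ 1.4086.

1.4086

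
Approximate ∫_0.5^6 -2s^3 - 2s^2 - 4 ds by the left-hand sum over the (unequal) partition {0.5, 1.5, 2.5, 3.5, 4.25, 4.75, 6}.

Subinterval widths: 1, 1, 1, 0.75, 0.5, 1.25.
Left endpoints: 0.5, 1.5, 2.5, 3.5, 4.25, 4.75.
f(0.5) = -4.75, f(1.5) = -15.25, f(2.5) = -47.75, f(3.5) = -114.25, f(4.25) = -193.65625, f(4.75) = -263.46875.
Sum = Σ Δs_i · f(s_i).
Sum = -579.6015625.

-579.6015625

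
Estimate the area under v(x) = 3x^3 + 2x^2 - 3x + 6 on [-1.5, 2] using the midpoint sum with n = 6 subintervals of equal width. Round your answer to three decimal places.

Δx = (2 − (-1.5))/6 = 7/12.
Midpoints: -29/24, -0.625, -1/24, 13/24, 1.125, 41/24.
v(-29/24) = 33419/4608, v(-0.625) = 4057/512, v(-1/24) = 9413/1536, v(13/24) = 25061/4608, v(1.125) = 4827/512, v(41/24) = 33283/1536.
Sum = Δx · [v(-29/24) + v(-0.625) + v(-1/24) + ...].
Sum ≈ 33.740.

33.740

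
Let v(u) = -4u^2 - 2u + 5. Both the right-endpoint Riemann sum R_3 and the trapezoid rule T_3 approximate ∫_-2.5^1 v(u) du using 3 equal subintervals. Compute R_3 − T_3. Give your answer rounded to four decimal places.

R_3 ≈ 5.574074.
T_3 ≈ -2.592593.
R_3 − T_3 ≈ 8.1667.

8.1667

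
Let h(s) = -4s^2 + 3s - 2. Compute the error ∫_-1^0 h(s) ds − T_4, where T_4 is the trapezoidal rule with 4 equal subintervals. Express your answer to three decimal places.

0.042

Exact integral: ∫_-1^0 h(s) ds ≈ -4.83333.
T_4 = -4.875.
Error ≈ -4.83333 − (-4.875) ≈ 0.042.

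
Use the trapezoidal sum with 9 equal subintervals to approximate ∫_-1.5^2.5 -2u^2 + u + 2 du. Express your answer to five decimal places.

-2.93004

Δu = (2.5 − (-1.5))/9 = 4/9.
f(-1.5) = -4, f(-19/18) = -104/81, f(-11/18) = 52/81, f(-1/6) = 16/9, f(5/18) = 172/81, f(13/18) = 136/81, f(7/6) = 4/9, f(29/18) = -128/81, f(37/18) = -356/81, f(2.5) = -8.
T_9 = (Δu/2)·[f(u_0) + 2f(u_1) + ... + 2f(u_{8}) + f(u_9)].
Sum ≈ -2.93004.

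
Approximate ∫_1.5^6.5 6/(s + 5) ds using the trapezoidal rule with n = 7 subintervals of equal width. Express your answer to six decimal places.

Δs = (6.5 − 1.5)/7 = 5/7.
f(1.5) = 12/13, f(31/14) = 84/101, f(41/14) = 28/37, f(51/14) = 84/121, f(61/14) = 84/131, f(71/14) = 28/47, f(81/14) = 84/151, f(6.5) = 12/23.
T_7 = (Δs/2)·[f(s_0) + 2f(s_1) + ... + 2f(s_{6}) + f(s_7)].
Sum ≈ 3.427372.

3.427372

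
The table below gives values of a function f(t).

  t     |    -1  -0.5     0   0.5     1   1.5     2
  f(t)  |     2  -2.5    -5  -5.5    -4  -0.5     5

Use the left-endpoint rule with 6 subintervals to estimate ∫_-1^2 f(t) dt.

Δt = 0.5.
Sum = 0.5·[2 + (-2.5) + (-5) + (-5.5) + (-4) + (-0.5)] = -7.75.

-7.75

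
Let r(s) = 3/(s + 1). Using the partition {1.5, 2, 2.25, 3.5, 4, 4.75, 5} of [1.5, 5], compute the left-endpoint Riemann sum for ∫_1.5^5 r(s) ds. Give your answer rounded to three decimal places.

Subinterval widths: 0.5, 0.25, 1.25, 0.5, 0.75, 0.25.
Left endpoints: 1.5, 2, 2.25, 3.5, 4, 4.75.
r(1.5) = 1.2, r(2) = 1, r(2.25) = 12/13, r(3.5) = 2/3, r(4) = 0.6, r(4.75) = 12/23.
Sum = Σ Δs_i · r(s_i).
Sum ≈ 2.918.

2.918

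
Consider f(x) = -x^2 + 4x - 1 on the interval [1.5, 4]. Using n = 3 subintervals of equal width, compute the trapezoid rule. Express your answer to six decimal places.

4.502315

Δx = (4 − 1.5)/3 = 5/6.
f(1.5) = 2.75, f(7/3) = 26/9, f(19/6) = 59/36, f(4) = -1.
T_3 = (Δx/2)·[f(x_0) + 2f(x_1) + 2f(x_2) + f(x_3)].
Sum ≈ 4.502315.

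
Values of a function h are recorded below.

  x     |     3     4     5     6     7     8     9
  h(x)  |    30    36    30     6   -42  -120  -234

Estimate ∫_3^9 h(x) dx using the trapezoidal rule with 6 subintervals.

Δx = 1.
T_6 = (1/2)·[30 + 2·36 + 2·30 + 2·6 + 2·(-42) + 2·(-120) + (-234)] = -192.

-192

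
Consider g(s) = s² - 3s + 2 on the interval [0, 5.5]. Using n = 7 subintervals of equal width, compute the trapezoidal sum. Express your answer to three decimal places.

21.649

Δs = (5.5 − 0)/7 = 11/14.
g(0) = 2, g(11/14) = 51/196, g(11/7) = -12/49, g(33/14) = 95/196, g(22/7) = 120/49, g(55/14) = 1107/196, g(33/7) = 494/49, g(5.5) = 15.75.
T_7 = (Δs/2)·[g(s_0) + 2g(s_1) + ... + 2g(s_{6}) + g(s_7)].
Sum ≈ 21.649.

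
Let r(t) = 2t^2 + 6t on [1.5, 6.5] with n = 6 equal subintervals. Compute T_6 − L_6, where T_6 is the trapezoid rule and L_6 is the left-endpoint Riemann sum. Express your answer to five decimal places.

T_6 ≈ 301.9907407.
L_6 ≈ 256.1574074.
T_6 − L_6 ≈ 45.83333.

45.83333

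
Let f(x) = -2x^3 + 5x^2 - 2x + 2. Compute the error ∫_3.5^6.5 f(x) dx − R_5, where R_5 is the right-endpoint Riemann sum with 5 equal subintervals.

100.35

Exact integral: ∫_3.5^6.5 f(x) dx = -455.25.
R_5 = -555.6.
Error = -455.25 − (-555.6) = 100.35.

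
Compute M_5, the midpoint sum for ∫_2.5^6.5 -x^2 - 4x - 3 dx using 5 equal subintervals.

-170.12

Δx = (6.5 − 2.5)/5 = 0.8.
Midpoints: 2.9, 3.7, 4.5, 5.3, 6.1.
f(2.9) = -23.01, f(3.7) = -31.49, f(4.5) = -41.25, f(5.3) = -52.29, f(6.1) = -64.61.
Sum = Δx · [f(2.9) + f(3.7) + f(4.5) + f(5.3) + f(6.1)].
Sum = -170.12.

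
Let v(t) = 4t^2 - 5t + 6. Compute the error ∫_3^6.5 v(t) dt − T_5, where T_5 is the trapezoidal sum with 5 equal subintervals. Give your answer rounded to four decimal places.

-1.1433

Exact integral: ∫_3^6.5 v(t) dt ≈ 268.041667.
T_5 = 269.185.
Error ≈ 268.041667 − 269.185 ≈ -1.1433.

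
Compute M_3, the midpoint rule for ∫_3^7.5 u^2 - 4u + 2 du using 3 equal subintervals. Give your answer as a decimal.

Δu = (7.5 − 3)/3 = 1.5.
Midpoints: 3.75, 5.25, 6.75.
f(3.75) = 1.0625, f(5.25) = 8.5625, f(6.75) = 20.5625.
Sum = Δu · [f(3.75) + f(5.25) + f(6.75)].
Sum = 45.28125.

45.28125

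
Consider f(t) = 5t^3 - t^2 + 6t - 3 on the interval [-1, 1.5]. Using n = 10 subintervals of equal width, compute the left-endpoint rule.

Δt = (1.5 − (-1))/10 = 0.25.
Left endpoints: -1, -0.75, -0.5, -0.25, 0, 0.25, 0.5, 0.75, 1, 1.25.
f(-1) = -15, f(-0.75) = -10.171875, f(-0.5) = -6.875, f(-0.25) = -4.640625, f(0) = -3, f(0.25) = -1.484375, f(0.5) = 0.375, f(0.75) = 3.046875, f(1) = 7, f(1.25) = 12.703125.
Sum = Δt · [f(-1) + f(-0.75) + f(-0.5) + ...].
Sum = -4.51171875.

-4.51171875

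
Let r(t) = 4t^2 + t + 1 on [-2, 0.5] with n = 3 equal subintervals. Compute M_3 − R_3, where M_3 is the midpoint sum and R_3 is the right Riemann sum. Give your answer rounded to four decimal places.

3.4722

M_3 ≈ 10.879630.
R_3 ≈ 7.407407.
M_3 − R_3 ≈ 3.4722.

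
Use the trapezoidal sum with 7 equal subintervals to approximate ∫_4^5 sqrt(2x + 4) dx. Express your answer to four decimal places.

3.6046

Δx = (5 − 4)/7 = 1/7.
f(4) ≈ 3.4641, f(29/7) ≈ 3.5051, f(30/7) ≈ 3.5456, f(31/7) ≈ 3.5857, f(32/7) ≈ 3.6253, f(33/7) ≈ 3.6645, f(34/7) ≈ 3.7033, f(5) ≈ 3.7417.
T_7 = (Δx/2)·[f(x_0) + 2f(x_1) + ... + 2f(x_{6}) + f(x_7)].
Sum ≈ 3.6046.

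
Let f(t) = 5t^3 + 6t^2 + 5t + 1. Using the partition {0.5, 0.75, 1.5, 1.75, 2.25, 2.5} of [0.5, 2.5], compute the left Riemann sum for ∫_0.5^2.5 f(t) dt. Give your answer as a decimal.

Subinterval widths: 0.25, 0.75, 0.25, 0.5, 0.25.
Left endpoints: 0.5, 0.75, 1.5, 1.75, 2.25.
f(0.5) = 5.625, f(0.75) = 10.234375, f(1.5) = 38.875, f(1.75) = 54.921875, f(2.25) = 99.578125.
Sum = Σ Δt_i · f(t_i).
Sum = 71.15625.

71.15625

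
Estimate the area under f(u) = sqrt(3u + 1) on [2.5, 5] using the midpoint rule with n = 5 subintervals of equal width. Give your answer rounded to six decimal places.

Δu = (5 − 2.5)/5 = 0.5.
Midpoints: 2.75, 3.25, 3.75, 4.25, 4.75.
f(2.75) ≈ 3.041381, f(3.25) ≈ 3.278719, f(3.75) ≈ 3.500000, f(4.25) ≈ 3.708099, f(4.75) ≈ 3.905125.
Sum = Δu · [f(2.75) + f(3.25) + f(3.75) + f(4.25) + f(4.75)].
Sum ≈ 8.716662.

8.716662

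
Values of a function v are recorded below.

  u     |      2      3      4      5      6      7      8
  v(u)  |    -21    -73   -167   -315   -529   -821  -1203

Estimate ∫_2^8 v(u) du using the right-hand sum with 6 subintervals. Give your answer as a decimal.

Δu = 1.
Sum = 1·[(-73) + (-167) + (-315) + (-529) + (-821) + (-1203)] = -3108.

-3108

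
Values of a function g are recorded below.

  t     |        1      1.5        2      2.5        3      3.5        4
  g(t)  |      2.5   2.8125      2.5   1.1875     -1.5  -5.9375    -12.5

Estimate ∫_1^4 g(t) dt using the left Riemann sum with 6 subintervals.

0.78125

Δt = 0.5.
Sum = 0.5·[2.5 + 2.8125 + 2.5 + 1.1875 + (-1.5) + (-5.9375)] = 0.78125.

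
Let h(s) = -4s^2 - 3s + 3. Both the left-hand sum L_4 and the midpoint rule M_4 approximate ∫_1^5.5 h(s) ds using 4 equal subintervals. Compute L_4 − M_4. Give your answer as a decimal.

67.7109375

L_4 = -181.265625.
M_4 = -248.9765625.
L_4 − M_4 = 67.7109375.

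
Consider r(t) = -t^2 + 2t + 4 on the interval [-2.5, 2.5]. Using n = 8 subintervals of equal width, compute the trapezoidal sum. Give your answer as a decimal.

Δt = (2.5 − (-2.5))/8 = 0.625.
r(-2.5) = -7.25, r(-1.875) = -3.265625, r(-1.25) = -0.0625, r(-0.625) = 2.359375, r(0) = 4, r(0.625) = 4.859375, r(1.25) = 4.9375, r(1.875) = 4.234375, r(2.5) = 2.75.
T_8 = (Δt/2)·[r(t_0) + 2r(t_1) + ... + 2r(t_{7}) + r(t_8)].
Sum = 9.2578125.

9.2578125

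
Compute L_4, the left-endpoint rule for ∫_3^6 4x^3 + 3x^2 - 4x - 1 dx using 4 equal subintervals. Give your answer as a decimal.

Δx = (6 − 3)/4 = 0.75.
Left endpoints: 3, 3.75, 4.5, 5.25.
f(3) = 122, f(3.75) = 237.125, f(4.5) = 406.25, f(5.25) = 639.5.
Sum = Δx · [f(3) + f(3.75) + f(4.5) + f(5.25)].
Sum = 1053.65625.

1053.65625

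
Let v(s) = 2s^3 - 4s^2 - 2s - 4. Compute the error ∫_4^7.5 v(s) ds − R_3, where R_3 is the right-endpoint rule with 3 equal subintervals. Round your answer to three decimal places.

-343.737

Exact integral: ∫_4^7.5 v(s) ds ≈ 922.61458.
R_3 ≈ 1266.35185.
Error ≈ 922.61458 − 1266.35185 ≈ -343.737.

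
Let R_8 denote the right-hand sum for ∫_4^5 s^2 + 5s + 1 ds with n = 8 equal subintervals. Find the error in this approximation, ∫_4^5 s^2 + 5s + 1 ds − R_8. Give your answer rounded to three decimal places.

Exact integral: ∫_4^5 f(s) ds ≈ 43.83333.
R_8 = 44.7109375.
Error ≈ 43.83333 − 44.7109375 ≈ -0.878.

-0.878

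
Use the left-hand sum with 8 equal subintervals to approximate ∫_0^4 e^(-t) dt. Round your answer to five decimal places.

1.24747

Δt = (4 − 0)/8 = 0.5.
Left endpoints: 0, 0.5, 1, 1.5, 2, 2.5, 3, 3.5.
f(0) ≈ 1.00000, f(0.5) ≈ 0.60653, f(1) ≈ 0.36788, f(1.5) ≈ 0.22313, f(2) ≈ 0.13534, f(2.5) ≈ 0.08208, f(3) ≈ 0.04979, f(3.5) ≈ 0.03020.
Sum = Δt · [f(0) + f(0.5) + f(1) + ...].
Sum ≈ 1.24747.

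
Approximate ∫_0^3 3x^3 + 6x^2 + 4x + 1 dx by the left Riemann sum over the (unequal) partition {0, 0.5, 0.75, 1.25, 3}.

Subinterval widths: 0.5, 0.25, 0.5, 1.75.
Left endpoints: 0, 0.5, 0.75, 1.25.
f(0) = 1, f(0.5) = 4.875, f(0.75) = 8.640625, f(1.25) = 21.234375.
Sum = Σ Δx_i · f(x_i).
Sum = 43.19921875.

43.19921875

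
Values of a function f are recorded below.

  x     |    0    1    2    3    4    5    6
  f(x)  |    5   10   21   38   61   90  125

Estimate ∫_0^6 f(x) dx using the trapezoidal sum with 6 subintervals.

285

Δx = 1.
T_6 = (1/2)·[5 + 2·10 + 2·21 + 2·38 + 2·61 + 2·90 + 125] = 285.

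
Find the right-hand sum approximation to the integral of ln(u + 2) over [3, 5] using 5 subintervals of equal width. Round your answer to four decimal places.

3.6407

Δu = (5 − 3)/5 = 0.4.
Right endpoints: 3.4, 3.8, 4.2, 4.6, 5.
f(3.4) ≈ 1.6864, f(3.8) ≈ 1.7579, f(4.2) ≈ 1.8245, f(4.6) ≈ 1.8871, f(5) ≈ 1.9459.
Sum = Δu · [f(3.4) + f(3.8) + f(4.2) + f(4.6) + f(5)].
Sum ≈ 3.6407.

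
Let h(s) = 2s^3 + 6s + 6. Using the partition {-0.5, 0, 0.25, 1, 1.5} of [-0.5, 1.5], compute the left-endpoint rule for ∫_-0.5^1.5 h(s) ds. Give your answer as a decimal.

Subinterval widths: 0.5, 0.25, 0.75, 0.5.
Left endpoints: -0.5, 0, 0.25, 1.
h(-0.5) = 2.75, h(0) = 6, h(0.25) = 7.53125, h(1) = 14.
Sum = Σ Δs_i · h(s_i).
Sum = 15.5234375.

15.5234375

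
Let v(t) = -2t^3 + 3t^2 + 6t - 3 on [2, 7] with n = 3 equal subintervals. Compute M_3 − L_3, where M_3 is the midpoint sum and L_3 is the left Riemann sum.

-337.5

M_3 ≈ -709.72222.
L_3 ≈ -372.22222.
M_3 − L_3 = -337.5.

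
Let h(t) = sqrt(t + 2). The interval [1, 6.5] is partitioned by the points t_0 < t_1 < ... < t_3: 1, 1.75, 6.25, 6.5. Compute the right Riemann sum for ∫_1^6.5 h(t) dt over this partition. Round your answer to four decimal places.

15.1065

Subinterval widths: 0.75, 4.5, 0.25.
Right endpoints: 1.75, 6.25, 6.5.
h(1.75) ≈ 1.9365, h(6.25) ≈ 2.8723, h(6.5) ≈ 2.9155.
Sum = Σ Δt_i · h(t_i).
Sum ≈ 15.1065.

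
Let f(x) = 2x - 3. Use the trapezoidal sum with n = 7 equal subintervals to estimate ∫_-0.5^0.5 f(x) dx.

-3

Δx = (0.5 − (-0.5))/7 = 1/7.
f(-0.5) = -4, f(-5/14) = -26/7, f(-3/14) = -24/7, f(-1/14) = -22/7, f(1/14) = -20/7, f(3/14) = -18/7, f(5/14) = -16/7, f(0.5) = -2.
T_7 = (Δx/2)·[f(x_0) + 2f(x_1) + ... + 2f(x_{6}) + f(x_7)].
Sum = -3.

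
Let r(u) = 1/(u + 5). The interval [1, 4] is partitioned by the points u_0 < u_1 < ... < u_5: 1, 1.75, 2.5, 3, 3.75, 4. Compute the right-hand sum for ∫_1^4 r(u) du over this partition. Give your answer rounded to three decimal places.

0.387

Subinterval widths: 0.75, 0.75, 0.5, 0.75, 0.25.
Right endpoints: 1.75, 2.5, 3, 3.75, 4.
r(1.75) = 4/27, r(2.5) = 2/15, r(3) = 0.125, r(3.75) = 4/35, r(4) = 1/9.
Sum = Σ Δu_i · r(u_i).
Sum ≈ 0.387.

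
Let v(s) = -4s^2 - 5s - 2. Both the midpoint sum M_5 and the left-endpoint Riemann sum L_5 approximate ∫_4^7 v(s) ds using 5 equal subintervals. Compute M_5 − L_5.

-43.02

M_5 = -460.14.
L_5 = -417.12.
M_5 − L_5 = -43.02.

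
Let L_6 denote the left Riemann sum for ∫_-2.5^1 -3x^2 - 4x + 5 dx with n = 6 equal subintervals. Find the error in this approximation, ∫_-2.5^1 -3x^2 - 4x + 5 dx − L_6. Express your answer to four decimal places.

1.1059

Exact integral: ∫_-2.5^1 f(x) dx = 11.375.
L_6 ≈ 10.269097.
Error ≈ 11.375 − 10.269097 ≈ 1.1059.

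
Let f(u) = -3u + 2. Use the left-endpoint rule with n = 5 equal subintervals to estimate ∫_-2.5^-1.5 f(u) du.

Δu = (-1.5 − (-2.5))/5 = 0.2.
Left endpoints: -2.5, -2.3, -2.1, -1.9, -1.7.
f(-2.5) = 9.5, f(-2.3) = 8.9, f(-2.1) = 8.3, f(-1.9) = 7.7, f(-1.7) = 7.1.
Sum = Δu · [f(-2.5) + f(-2.3) + f(-2.1) + f(-1.9) + f(-1.7)].
Sum = 8.3.

8.3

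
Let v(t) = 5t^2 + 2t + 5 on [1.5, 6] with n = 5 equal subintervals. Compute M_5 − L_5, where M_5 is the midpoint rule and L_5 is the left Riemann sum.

M_5 = 409.10625.
L_5 = 333.675.
M_5 − L_5 = 75.43125.

75.43125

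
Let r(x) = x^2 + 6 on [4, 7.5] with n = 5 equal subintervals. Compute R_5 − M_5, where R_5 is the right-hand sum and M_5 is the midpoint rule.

R_5 = 154.665.
M_5 = 140.14875.
R_5 − M_5 = 14.51625.

14.51625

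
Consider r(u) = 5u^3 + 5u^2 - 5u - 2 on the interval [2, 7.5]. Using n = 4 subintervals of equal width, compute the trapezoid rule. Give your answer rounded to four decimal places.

4615.3916

Δu = (7.5 − 2)/4 = 1.375.
r(2) = 48, r(3.375) = 117911/512, r(4.75) = 622.921875, r(6.125) = 667581/512, r(7.5) = 2351.125.
T_4 = (Δu/2)·[r(u_0) + 2r(u_1) + 2r(u_2) + 2r(u_3) + r(u_4)].
Sum ≈ 4615.3916.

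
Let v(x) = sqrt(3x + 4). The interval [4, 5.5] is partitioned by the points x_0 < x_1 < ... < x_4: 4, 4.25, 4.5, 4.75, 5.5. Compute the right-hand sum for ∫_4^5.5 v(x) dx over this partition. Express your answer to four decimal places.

Subinterval widths: 0.25, 0.25, 0.25, 0.75.
Right endpoints: 4.25, 4.5, 4.75, 5.5.
v(4.25) ≈ 4.0927, v(4.5) ≈ 4.1833, v(4.75) ≈ 4.2720, v(5.5) ≈ 4.5277.
Sum = Σ Δx_i · v(x_i).
Sum ≈ 6.5328.

6.5328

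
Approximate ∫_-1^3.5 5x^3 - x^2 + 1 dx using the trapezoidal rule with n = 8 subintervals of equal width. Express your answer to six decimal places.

Δx = (3.5 − (-1))/8 = 0.5625.
f(-1) = -5, f(-0.4375) = 1597/4096, f(0.125) = 509/512, f(0.6875) = 8815/4096, f(1.25) = 9.203125, f(1.8125) = 112585/4096, f(2.375) = 31919/512, f(2.9375) = 487867/4096, f(3.5) = 203.125.
T_8 = (Δx/2)·[f(x_0) + 2f(x_1) + ... + 2f(x_{7}) + f(x_8)].
Sum ≈ 180.415283.

180.415283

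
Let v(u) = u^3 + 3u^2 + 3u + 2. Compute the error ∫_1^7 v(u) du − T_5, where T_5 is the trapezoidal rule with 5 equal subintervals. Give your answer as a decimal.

Exact integral: ∫_1^7 v(u) du = 1026.
T_5 = 1047.6.
Error = 1026 − 1047.6 = -21.6.

-21.6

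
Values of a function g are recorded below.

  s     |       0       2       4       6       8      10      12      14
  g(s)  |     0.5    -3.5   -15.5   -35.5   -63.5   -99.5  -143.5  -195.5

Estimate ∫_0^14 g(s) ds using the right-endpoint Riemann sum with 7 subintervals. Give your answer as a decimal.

-1113

Δs = 2.
Sum = 2·[(-3.5) + (-15.5) + (-35.5) + (-63.5) + (-99.5) + (-143.5) + (-195.5)] = -1113.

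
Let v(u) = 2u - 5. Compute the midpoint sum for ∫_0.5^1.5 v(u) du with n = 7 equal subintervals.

Δu = (1.5 − 0.5)/7 = 1/7.
Midpoints: 4/7, 5/7, 6/7, 1, 8/7, 9/7, 10/7.
v(4/7) = -27/7, v(5/7) = -25/7, v(6/7) = -23/7, v(1) = -3, v(8/7) = -19/7, v(9/7) = -17/7, v(10/7) = -15/7.
Sum = Δu · [v(4/7) + v(5/7) + v(6/7) + ...].
Sum = -3.

-3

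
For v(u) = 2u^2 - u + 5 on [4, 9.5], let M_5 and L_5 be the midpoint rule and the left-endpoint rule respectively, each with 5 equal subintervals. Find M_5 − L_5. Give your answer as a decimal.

75.3225

M_5 = 518.1825.
L_5 = 442.86.
M_5 − L_5 = 75.3225.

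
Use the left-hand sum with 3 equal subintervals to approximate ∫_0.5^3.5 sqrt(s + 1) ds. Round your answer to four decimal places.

4.6767

Δs = (3.5 − 0.5)/3 = 1.
Left endpoints: 0.5, 1.5, 2.5.
f(0.5) ≈ 1.2247, f(1.5) ≈ 1.5811, f(2.5) ≈ 1.8708.
Sum = Δs · [f(0.5) + f(1.5) + f(2.5)].
Sum ≈ 4.6767.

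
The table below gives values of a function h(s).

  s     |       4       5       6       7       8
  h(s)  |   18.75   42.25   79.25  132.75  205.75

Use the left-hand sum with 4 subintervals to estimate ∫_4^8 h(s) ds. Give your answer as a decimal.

Δs = 1.
Sum = 1·[18.75 + 42.25 + 79.25 + 132.75] = 273.

273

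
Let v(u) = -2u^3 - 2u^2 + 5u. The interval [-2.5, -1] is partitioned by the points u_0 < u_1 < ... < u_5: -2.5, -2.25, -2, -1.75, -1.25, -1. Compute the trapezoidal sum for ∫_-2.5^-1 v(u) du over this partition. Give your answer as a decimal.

Subinterval widths: 0.25, 0.25, 0.25, 0.5, 0.25.
v(-2.5) = 6.25, v(-2.25) = 1.40625, v(-2) = -2, v(-1.75) = -4.15625, v(-1.25) = -5.46875, v(-1) = -5.
On each subinterval the trapezoid contributes (Δu_i/2)·[v(u_{i-1}) + v(u_i)].
Sum = -3.6015625.

-3.6015625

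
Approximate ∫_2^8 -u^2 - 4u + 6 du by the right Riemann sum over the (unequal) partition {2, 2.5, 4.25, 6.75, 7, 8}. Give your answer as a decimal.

Subinterval widths: 0.5, 1.75, 2.5, 0.25, 1.
Right endpoints: 2.5, 4.25, 6.75, 7, 8.
f(2.5) = -10.25, f(4.25) = -29.0625, f(6.75) = -66.5625, f(7) = -71, f(8) = -90.
Sum = Σ Δu_i · f(u_i).
Sum = -330.140625.

-330.140625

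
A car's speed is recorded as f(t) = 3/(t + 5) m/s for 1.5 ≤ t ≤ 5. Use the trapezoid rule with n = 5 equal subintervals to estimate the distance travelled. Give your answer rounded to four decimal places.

1.2940

Δt = (5 − 1.5)/5 = 0.7.
f(1.5) = 6/13, f(2.2) = 5/12, f(2.9) = 30/79, f(3.6) = 15/43, f(4.3) = 10/31, f(5) = 0.3.
T_5 = (Δt/2)·[f(t_0) + 2f(t_1) + ... + 2f(t_{4}) + f(t_5)].
Sum ≈ 1.2940.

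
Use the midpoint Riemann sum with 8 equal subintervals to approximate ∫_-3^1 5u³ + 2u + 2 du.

-98.75

Δu = (1 − (-3))/8 = 0.5.
Midpoints: -2.75, -2.25, -1.75, -1.25, -0.75, -0.25, 0.25, 0.75.
f(-2.75) = -107.484375, f(-2.25) = -59.453125, f(-1.75) = -28.296875, f(-1.25) = -10.265625, f(-0.75) = -1.609375, f(-0.25) = 1.421875, f(0.25) = 2.578125, f(0.75) = 5.609375.
Sum = Δu · [f(-2.75) + f(-2.25) + f(-1.75) + ...].
Sum = -98.75.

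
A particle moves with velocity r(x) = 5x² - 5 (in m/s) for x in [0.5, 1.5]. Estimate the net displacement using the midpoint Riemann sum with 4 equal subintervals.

Δx = (1.5 − 0.5)/4 = 0.25.
Midpoints: 0.625, 0.875, 1.125, 1.375.
r(0.625) = -3.046875, r(0.875) = -1.171875, r(1.125) = 1.328125, r(1.375) = 4.453125.
Sum = Δx · [r(0.625) + r(0.875) + r(1.125) + r(1.375)].
Sum = 0.390625.

0.390625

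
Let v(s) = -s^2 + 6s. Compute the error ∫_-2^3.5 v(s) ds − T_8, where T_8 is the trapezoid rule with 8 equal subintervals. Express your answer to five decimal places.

Exact integral: ∫_-2^3.5 v(s) ds ≈ 7.7916667.
T_8 ≈ 7.3583984.
Error ≈ 7.7916667 − 7.3583984 ≈ 0.43327.

0.43327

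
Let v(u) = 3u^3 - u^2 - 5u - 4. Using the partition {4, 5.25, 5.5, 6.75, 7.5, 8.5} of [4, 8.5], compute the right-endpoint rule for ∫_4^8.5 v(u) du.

Subinterval widths: 1.25, 0.25, 1.25, 0.75, 1.
Right endpoints: 5.25, 5.5, 6.75, 7.5, 8.5.
v(5.25) = 376.296875, v(5.5) = 437.375, v(6.75) = 839.328125, v(7.5) = 1167.875, v(8.5) = 1723.625.
Sum = Σ Δu_i · v(u_i).
Sum = 4228.40625.

4228.40625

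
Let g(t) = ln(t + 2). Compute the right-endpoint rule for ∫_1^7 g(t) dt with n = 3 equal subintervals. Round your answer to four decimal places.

Δt = (7 − 1)/3 = 2.
Right endpoints: 3, 5, 7.
g(3) ≈ 1.6094, g(5) ≈ 1.9459, g(7) ≈ 2.1972.
Sum = Δt · [g(3) + g(5) + g(7)].
Sum ≈ 11.5051.

11.5051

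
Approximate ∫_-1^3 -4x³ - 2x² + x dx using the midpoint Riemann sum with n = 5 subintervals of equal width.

-91.68

Δx = (3 − (-1))/5 = 0.8.
Midpoints: -0.6, 0.2, 1, 1.8, 2.6.
f(-0.6) = -0.456, f(0.2) = 0.088, f(1) = -5, f(1.8) = -28.008, f(2.6) = -81.224.
Sum = Δx · [f(-0.6) + f(0.2) + f(1) + f(1.8) + f(2.6)].
Sum = -91.68.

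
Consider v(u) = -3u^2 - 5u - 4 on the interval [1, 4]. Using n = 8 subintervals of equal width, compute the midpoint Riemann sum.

-112.39453125

Δu = (4 − 1)/8 = 0.375.
Midpoints: 1.1875, 1.5625, 1.9375, 2.3125, 2.6875, 3.0625, 3.4375, 3.8125.
v(1.1875) = -14.16796875, v(1.5625) = -19.13671875, v(1.9375) = -24.94921875, v(2.3125) = -31.60546875, v(2.6875) = -39.10546875, v(3.0625) = -47.44921875, v(3.4375) = -56.63671875, v(3.8125) = -66.66796875.
Sum = Δu · [v(1.1875) + v(1.5625) + v(1.9375) + ...].
Sum = -112.39453125.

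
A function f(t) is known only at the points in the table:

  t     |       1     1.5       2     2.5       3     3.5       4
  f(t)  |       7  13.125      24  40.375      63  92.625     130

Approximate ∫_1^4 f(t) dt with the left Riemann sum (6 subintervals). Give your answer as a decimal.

Δt = 0.5.
Sum = 0.5·[7 + 13.125 + 24 + 40.375 + 63 + 92.625] = 120.0625.

120.0625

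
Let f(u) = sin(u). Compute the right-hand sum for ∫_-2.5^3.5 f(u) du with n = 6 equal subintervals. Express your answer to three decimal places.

Δu = (3.5 − (-2.5))/6 = 1.
Right endpoints: -1.5, -0.5, 0.5, 1.5, 2.5, 3.5.
f(-1.5) ≈ -0.997, f(-0.5) ≈ -0.479, f(0.5) ≈ 0.479, f(1.5) ≈ 0.997, f(2.5) ≈ 0.598, f(3.5) ≈ -0.351.
Sum = Δu · [f(-1.5) + f(-0.5) + f(0.5) + ...].
Sum ≈ 0.248.

0.248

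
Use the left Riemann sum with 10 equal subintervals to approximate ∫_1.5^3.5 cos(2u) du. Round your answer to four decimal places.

Δu = (3.5 − 1.5)/10 = 0.2.
Left endpoints: 1.5, 1.7, 1.9, 2.1, 2.3, 2.5, 2.7, 2.9, 3.1, 3.3.
f(1.5) ≈ -0.9900, f(1.7) ≈ -0.9668, f(1.9) ≈ -0.7910, f(2.1) ≈ -0.4903, f(2.3) ≈ -0.1122, f(2.5) ≈ 0.2837, f(2.7) ≈ 0.6347, f(2.9) ≈ 0.8855, f(3.1) ≈ 0.9965, f(3.3) ≈ 0.9502.
Sum = Δu · [f(1.5) + f(1.7) + f(1.9) + ...].
Sum ≈ 0.0801.

0.0801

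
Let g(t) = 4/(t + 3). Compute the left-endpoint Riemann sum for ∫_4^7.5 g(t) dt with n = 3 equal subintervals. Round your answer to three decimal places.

Δt = (7.5 − 4)/3 = 7/6.
Left endpoints: 4, 31/6, 19/3.
g(4) = 4/7, g(31/6) = 24/49, g(19/3) = 3/7.
Sum = Δt · [g(4) + g(31/6) + g(19/3)].
Sum ≈ 1.738.

1.738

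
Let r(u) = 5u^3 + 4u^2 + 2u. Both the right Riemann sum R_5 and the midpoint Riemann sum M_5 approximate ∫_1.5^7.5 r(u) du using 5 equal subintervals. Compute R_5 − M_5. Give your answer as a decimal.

R_5 = 6056.01.
M_5 = 4509.27.
R_5 − M_5 = 1546.74.

1546.74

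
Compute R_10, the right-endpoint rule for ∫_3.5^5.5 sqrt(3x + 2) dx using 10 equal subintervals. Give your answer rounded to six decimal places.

Δx = (5.5 − 3.5)/10 = 0.2.
Right endpoints: 3.7, 3.9, 4.1, 4.3, 4.5, 4.7, 4.9, 5.1, 5.3, 5.5.
f(3.7) ≈ 3.619392, f(3.9) ≈ 3.701351, f(4.1) ≈ 3.781534, f(4.3) ≈ 3.860052, f(4.5) ≈ 3.937004, f(4.7) ≈ 4.012481, f(4.9) ≈ 4.086563, f(5.1) ≈ 4.159327, f(5.3) ≈ 4.230839, f(5.5) ≈ 4.301163.
Sum = Δx · [f(3.7) + f(3.9) + f(4.1) + ...].
Sum ≈ 7.937941.

7.937941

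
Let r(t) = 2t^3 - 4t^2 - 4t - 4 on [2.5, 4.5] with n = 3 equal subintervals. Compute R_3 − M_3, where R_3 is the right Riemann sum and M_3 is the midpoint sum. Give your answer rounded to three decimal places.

R_3 ≈ 80.35185.
M_3 ≈ 47.57407.
R_3 − M_3 ≈ 32.778.

32.778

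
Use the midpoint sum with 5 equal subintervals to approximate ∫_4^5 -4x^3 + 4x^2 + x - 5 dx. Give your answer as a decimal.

-288

Δx = (5 − 4)/5 = 0.2.
Midpoints: 4.1, 4.3, 4.5, 4.7, 4.9.
f(4.1) = -209.344, f(4.3) = -244.768, f(4.5) = -284, f(4.7) = -327.232, f(4.9) = -374.656.
Sum = Δx · [f(4.1) + f(4.3) + f(4.5) + f(4.7) + f(4.9)].
Sum = -288.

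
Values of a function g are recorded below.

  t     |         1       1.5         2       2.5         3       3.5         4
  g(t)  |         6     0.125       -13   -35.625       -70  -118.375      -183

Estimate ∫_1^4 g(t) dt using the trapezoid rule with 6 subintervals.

Δt = 0.5.
T_6 = (0.5/2)·[6 + 2·0.125 + 2·(-13) + 2·(-35.625) + 2·(-70) + 2·(-118.375) + (-183)] = -162.6875.

-162.6875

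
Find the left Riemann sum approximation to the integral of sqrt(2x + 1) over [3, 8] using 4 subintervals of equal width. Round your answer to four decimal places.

Δx = (8 − 3)/4 = 1.25.
Left endpoints: 3, 4.25, 5.5, 6.75.
f(3) ≈ 2.6458, f(4.25) ≈ 3.0822, f(5.5) ≈ 3.4641, f(6.75) ≈ 3.8079.
Sum = Δx · [f(3) + f(4.25) + f(5.5) + f(6.75)].
Sum ≈ 16.2499.

16.2499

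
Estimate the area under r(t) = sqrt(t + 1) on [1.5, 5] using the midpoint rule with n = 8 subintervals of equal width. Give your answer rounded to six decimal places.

7.163620

Δt = (5 − 1.5)/8 = 0.4375.
Midpoints: 1.71875, 2.15625, 2.59375, 3.03125, 3.46875, 3.90625, 4.34375, 4.78125.
r(1.71875) ≈ 1.648863, r(2.15625) ≈ 1.776584, r(2.59375) ≈ 1.895719, r(3.03125) ≈ 2.007797, r(3.46875) ≈ 2.113942, r(3.90625) ≈ 2.215006, r(4.34375) ≈ 2.311655, r(4.78125) ≈ 2.404423.
Sum = Δt · [r(1.71875) + r(2.15625) + r(2.59375) + ...].
Sum ≈ 7.163620.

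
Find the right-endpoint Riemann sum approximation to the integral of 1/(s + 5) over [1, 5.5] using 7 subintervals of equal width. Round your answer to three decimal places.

0.537

Δs = (5.5 − 1)/7 = 9/14.
Right endpoints: 23/14, 16/7, 41/14, 25/7, 59/14, 34/7, 5.5.
f(23/14) = 14/93, f(16/7) = 7/51, f(41/14) = 14/111, f(25/7) = 7/60, f(59/14) = 14/129, f(34/7) = 7/69, f(5.5) = 2/21.
Sum = Δs · [f(23/14) + f(16/7) + f(41/14) + ...].
Sum ≈ 0.537.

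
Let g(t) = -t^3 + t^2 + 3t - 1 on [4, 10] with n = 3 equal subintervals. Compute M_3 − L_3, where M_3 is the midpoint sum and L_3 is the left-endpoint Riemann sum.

M_3 = -1964.
L_3 = -1250.
M_3 − L_3 = -714.

-714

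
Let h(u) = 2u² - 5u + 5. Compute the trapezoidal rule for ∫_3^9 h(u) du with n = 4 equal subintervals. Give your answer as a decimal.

Δu = (9 − 3)/4 = 1.5.
h(3) = 8, h(4.5) = 23, h(6) = 47, h(7.5) = 80, h(9) = 122.
T_4 = (Δu/2)·[h(u_0) + 2h(u_1) + 2h(u_2) + 2h(u_3) + h(u_4)].
Sum = 322.5.

322.5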